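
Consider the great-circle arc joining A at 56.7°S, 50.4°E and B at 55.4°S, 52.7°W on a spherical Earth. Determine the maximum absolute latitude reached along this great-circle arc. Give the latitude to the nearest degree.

≈ 67°S

The great circle lies in the plane with unit normal n̂ = (p₁ × p₂)/|p₁ × p₂|.
Here n̂_z ≈ -0.386; the vertex latitude is φ_max = arccos|n̂_z| ≈ 67.3°.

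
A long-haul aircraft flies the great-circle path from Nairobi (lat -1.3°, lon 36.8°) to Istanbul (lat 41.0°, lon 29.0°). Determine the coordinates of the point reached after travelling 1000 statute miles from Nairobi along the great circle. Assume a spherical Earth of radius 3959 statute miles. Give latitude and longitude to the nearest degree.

From cos δ = sin φ₁ sin φ₂ + cos φ₁ cos φ₂ cos Δλ, the central angle is δ ≈ 0.749 rad (42.9°). The total great-circle distance is δ·R ≈ 0.749 × 3959 ≈ 2964 mi, so the target fraction is f = 1000/2964 ≈ 0.337.
Interpolate at f ≈ 0.337 with slerp weights a = sin((1−f)δ)/sin δ ≈ 0.699, b = sin(fδ)/sin δ ≈ 0.367.
p = a·p₁ + b·p₂ ≈ (0.802, 0.553, 0.225); φ = arcsin(p_z) ≈ 13.00°, λ = atan2(p_y, p_x) ≈ 34.59°.

≈ lat 13°, lon 35°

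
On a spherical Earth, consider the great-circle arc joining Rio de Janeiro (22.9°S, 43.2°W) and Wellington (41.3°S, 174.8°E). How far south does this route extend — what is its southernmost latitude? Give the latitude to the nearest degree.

≈ 64°S

The great circle lies in the plane with unit normal n̂ = (p₁ × p₂)/|p₁ × p₂|.
Here n̂_z ≈ -0.445; the vertex latitude is φ_max = arccos|n̂_z| ≈ 63.6°.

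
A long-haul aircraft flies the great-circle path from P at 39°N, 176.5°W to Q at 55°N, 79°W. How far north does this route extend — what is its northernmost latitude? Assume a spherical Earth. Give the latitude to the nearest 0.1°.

The great circle lies in the plane with unit normal n̂ = (p₁ × p₂)/|p₁ × p₂|.
Here n̂_z ≈ +0.497; the vertex latitude is φ_max = arccos|n̂_z| ≈ 60.2°.
Check via Clairaut: cos φ_max = |cos φ₁| · sin C = cos(39.0°)·sin(39.8°) ≈ 0.497, again giving ≈ 60.2°.

≈ 60.2°N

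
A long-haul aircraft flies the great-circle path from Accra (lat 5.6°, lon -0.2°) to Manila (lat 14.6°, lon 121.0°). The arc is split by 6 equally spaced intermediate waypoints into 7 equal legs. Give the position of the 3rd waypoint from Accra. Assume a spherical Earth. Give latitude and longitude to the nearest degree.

From cos δ = sin φ₁ sin φ₂ + cos φ₁ cos φ₂ cos Δλ, the central angle is δ ≈ 2.065 rad (118.3°).
Interpolate at f = 3/7 with slerp weights a = sin((1−f)δ)/sin δ ≈ 1.050, b = sin(fδ)/sin δ ≈ 0.879.
p = a·p₁ + b·p₂ ≈ (0.607, 0.726, 0.324); φ = arcsin(p_z) ≈ 18.91°, λ = atan2(p_y, p_x) ≈ 50.08°.

≈ lat 19°, lon 50°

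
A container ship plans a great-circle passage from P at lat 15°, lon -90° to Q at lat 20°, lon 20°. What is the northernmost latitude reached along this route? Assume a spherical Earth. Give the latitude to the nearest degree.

The great circle lies in the plane with unit normal n̂ = (p₁ × p₂)/|p₁ × p₂|.
Here n̂_z ≈ +0.875; the vertex latitude is φ_max = arccos|n̂_z| ≈ 29.0°.
Check via Clairaut: cos φ_max = |cos φ₁| · sin C = cos(15.0°)·sin(64.9°) ≈ 0.875, again giving ≈ 29.0°.

≈ 29°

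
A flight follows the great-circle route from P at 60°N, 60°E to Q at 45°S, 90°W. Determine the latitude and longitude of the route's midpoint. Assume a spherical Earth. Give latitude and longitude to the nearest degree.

Convert each endpoint to a unit vector on the sphere (x = cos φ cos λ, y = cos φ sin λ, z = sin φ).
The central angle between the endpoints is δ = arccos(p₁·p₂) ≈ 2.735 rad (156.7°).
Interpolate at f = 1/2 with slerp weights a = sin((1−f)δ)/sin δ ≈ 2.478, b = sin(fδ)/sin δ ≈ 2.478.
p = a·p₁ + b·p₂ ≈ (0.619, -0.679, 0.394); φ = arcsin(p_z) ≈ 23.19°, λ = atan2(p_y, p_x) ≈ -47.63°.

≈ 23°N, 48°W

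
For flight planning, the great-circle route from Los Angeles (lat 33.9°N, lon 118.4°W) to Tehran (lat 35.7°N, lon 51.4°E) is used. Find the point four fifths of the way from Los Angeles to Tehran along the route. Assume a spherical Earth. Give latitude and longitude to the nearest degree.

Write both endpoints as unit vectors p₁, p₂ with components (cos φ cos λ, cos φ sin λ, sin φ).
The central angle between the endpoints is δ = arccos(p₁·p₂) ≈ 1.916 rad (109.8°).
Interpolate at f = 4/5 with slerp weights a = sin((1−f)δ)/sin δ ≈ 0.397, b = sin(fδ)/sin δ ≈ 1.062.
p = a·p₁ + b·p₂ ≈ (0.381, 0.384, 0.841); φ = arcsin(p_z) ≈ 57.25°, λ = atan2(p_y, p_x) ≈ 45.20°.

≈ lat 57°N, lon 45°E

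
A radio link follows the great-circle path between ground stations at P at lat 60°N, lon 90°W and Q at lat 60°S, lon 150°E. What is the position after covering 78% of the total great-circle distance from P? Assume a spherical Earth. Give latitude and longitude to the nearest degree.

The haversine formula gives a central angle δ ≈ 2.636 rad (151.0°) between the endpoints.
Interpolate at f = 0.78 with slerp weights a = sin((1−f)δ)/sin δ ≈ 1.132, b = sin(fδ)/sin δ ≈ 1.827.
p = a·p₁ + b·p₂ ≈ (-0.791, -0.109, -0.602); φ = arcsin(p_z) ≈ -37.00°, λ = atan2(p_y, p_x) ≈ -172.14°.

≈ lat 37°S, lon 172°W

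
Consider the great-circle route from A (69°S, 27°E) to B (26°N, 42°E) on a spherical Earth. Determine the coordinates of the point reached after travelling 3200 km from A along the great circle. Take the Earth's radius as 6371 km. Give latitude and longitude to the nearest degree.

≈ (41°S, 36°E)

Write both endpoints as unit vectors p₁, p₂ with components (cos φ cos λ, cos φ sin λ, sin φ).
The central angle between the endpoints is δ = arccos(p₁·p₂) ≈ 1.669 rad (95.6°). The total great-circle distance is δ·R ≈ 1.669 × 6371 ≈ 10634 km, so the target fraction is f = 3200/10634 ≈ 0.301.
Interpolate at f ≈ 0.301 with slerp weights a = sin((1−f)δ)/sin δ ≈ 0.924, b = sin(fδ)/sin δ ≈ 0.484.
p = a·p₁ + b·p₂ ≈ (0.618, 0.441, -0.651); φ = arcsin(p_z) ≈ -40.58°, λ = atan2(p_y, p_x) ≈ 35.52°.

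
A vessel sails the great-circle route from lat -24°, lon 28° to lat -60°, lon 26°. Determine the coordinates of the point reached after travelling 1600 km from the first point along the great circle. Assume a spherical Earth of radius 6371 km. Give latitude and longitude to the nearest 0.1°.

Write both endpoints as unit vectors p₁, p₂ with components (cos φ cos λ, cos φ sin λ, sin φ).
The central angle between the endpoints is δ = arccos(p₁·p₂) ≈ 0.629 rad (36.0°). The total great-circle distance is δ·R ≈ 0.629 × 6371 ≈ 4006 km, so the target fraction is f = 1600/4006 ≈ 0.399.
Interpolate at f ≈ 0.399 with slerp weights a = sin((1−f)δ)/sin δ ≈ 0.627, b = sin(fδ)/sin δ ≈ 0.423.
p = a·p₁ + b·p₂ ≈ (0.696, 0.361, -0.621); φ = arcsin(p_z) ≈ -38.38°, λ = atan2(p_y, p_x) ≈ 27.46°.

≈ lat -38.4°, lon 27.5°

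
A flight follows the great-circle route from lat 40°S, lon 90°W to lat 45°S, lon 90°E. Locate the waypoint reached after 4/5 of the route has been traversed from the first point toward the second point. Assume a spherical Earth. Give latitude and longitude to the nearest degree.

From cos δ = sin φ₁ sin φ₂ + cos φ₁ cos φ₂ cos Δλ, the central angle is δ ≈ 1.658 rad (95.0°).
Interpolate at f = 4/5 with slerp weights a = sin((1−f)δ)/sin δ ≈ 0.327, b = sin(fδ)/sin δ ≈ 0.974.
p = a·p₁ + b·p₂ ≈ (0.000, 0.438, -0.899); φ = arcsin(p_z) ≈ -64.00°, λ = atan2(p_y, p_x) ≈ 90.00°.

≈ lat 64°S, lon 90°E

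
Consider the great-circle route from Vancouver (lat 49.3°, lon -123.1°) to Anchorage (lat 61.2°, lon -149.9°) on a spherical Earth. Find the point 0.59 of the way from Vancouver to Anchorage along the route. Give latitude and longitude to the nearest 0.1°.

≈ lat 57.0°, lon -136.9°

The haversine formula gives a central angle δ ≈ 0.334 rad (19.1°) between the endpoints.
Interpolate at f = 0.59 with slerp weights a = sin((1−f)δ)/sin δ ≈ 0.416, b = sin(fδ)/sin δ ≈ 0.597.
p = a·p₁ + b·p₂ ≈ (-0.397, -0.372, 0.839); φ = arcsin(p_z) ≈ 57.04°, λ = atan2(p_y, p_x) ≈ -136.89°.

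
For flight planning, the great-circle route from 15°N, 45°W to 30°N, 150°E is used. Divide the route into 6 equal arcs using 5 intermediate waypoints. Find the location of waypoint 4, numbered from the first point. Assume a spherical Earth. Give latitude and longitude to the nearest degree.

≈ 68°N, 171°W

Convert each endpoint to a unit vector on the sphere (x = cos φ cos λ, y = cos φ sin λ, z = sin φ).
The central angle between the endpoints is δ = arccos(p₁·p₂) ≈ 2.317 rad (132.7°).
Interpolate at f = 4/6 with slerp weights a = sin((1−f)δ)/sin δ ≈ 0.950, b = sin(fδ)/sin δ ≈ 1.361.
p = a·p₁ + b·p₂ ≈ (-0.372, -0.059, 0.926); φ = arcsin(p_z) ≈ 67.87°, λ = atan2(p_y, p_x) ≈ -170.91°.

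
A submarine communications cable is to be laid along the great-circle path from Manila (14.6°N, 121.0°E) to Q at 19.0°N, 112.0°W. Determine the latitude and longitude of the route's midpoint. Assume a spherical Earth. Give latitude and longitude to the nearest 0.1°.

Write both endpoints as unit vectors p₁, p₂ with components (cos φ cos λ, cos φ sin λ, sin φ).
The central angle between the endpoints is δ = arccos(p₁·p₂) ≈ 2.058 rad (117.9°).
Interpolate at f = 1/2 with slerp weights a = sin((1−f)δ)/sin δ ≈ 0.970, b = sin(fδ)/sin δ ≈ 0.970.
p = a·p₁ + b·p₂ ≈ (-0.827, -0.046, 0.560); φ = arcsin(p_z) ≈ 34.08°, λ = atan2(p_y, p_x) ≈ -176.83°.

≈ 34.1°N, 176.8°W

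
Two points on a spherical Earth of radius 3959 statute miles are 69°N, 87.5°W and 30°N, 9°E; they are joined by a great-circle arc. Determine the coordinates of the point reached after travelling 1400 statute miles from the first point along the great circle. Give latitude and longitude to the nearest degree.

≈ 66°N, 33°W

Write both endpoints as unit vectors p₁, p₂ with components (cos φ cos λ, cos φ sin λ, sin φ).
The central angle between the endpoints is δ = arccos(p₁·p₂) ≈ 1.124 rad (64.4°). The total great-circle distance is δ·R ≈ 1.124 × 3959 ≈ 4452 mi, so the target fraction is f = 1400/4452 ≈ 0.314.
Interpolate at f ≈ 0.314 with slerp weights a = sin((1−f)δ)/sin δ ≈ 0.772, b = sin(fδ)/sin δ ≈ 0.384.
p = a·p₁ + b·p₂ ≈ (0.340, -0.225, 0.913); φ = arcsin(p_z) ≈ 65.93°, λ = atan2(p_y, p_x) ≈ -33.40°.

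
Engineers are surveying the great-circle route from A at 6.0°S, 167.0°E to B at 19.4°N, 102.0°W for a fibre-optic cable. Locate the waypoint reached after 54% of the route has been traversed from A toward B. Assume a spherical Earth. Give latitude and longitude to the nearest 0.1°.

≈ 10.6°N, 145.4°W

Write both endpoints as unit vectors p₁, p₂ with components (cos φ cos λ, cos φ sin λ, sin φ).
The central angle between the endpoints is δ = arccos(p₁·p₂) ≈ 1.622 rad (92.9°).
Interpolate at f = 0.54 with slerp weights a = sin((1−f)δ)/sin δ ≈ 0.680, b = sin(fδ)/sin δ ≈ 0.769.
p = a·p₁ + b·p₂ ≈ (-0.809, -0.558, 0.184); φ = arcsin(p_z) ≈ 10.63°, λ = atan2(p_y, p_x) ≈ -145.44°.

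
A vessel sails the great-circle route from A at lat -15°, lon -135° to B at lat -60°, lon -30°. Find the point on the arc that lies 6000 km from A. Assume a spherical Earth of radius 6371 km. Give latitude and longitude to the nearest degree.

The haversine formula gives a central angle δ ≈ 1.471 rad (84.3°) between the endpoints. The total great-circle distance is δ·R ≈ 1.471 × 6371 ≈ 9375 km, so the target fraction is f = 6000/9375 ≈ 0.640.
Interpolate at f ≈ 0.640 with slerp weights a = sin((1−f)δ)/sin δ ≈ 0.508, b = sin(fδ)/sin δ ≈ 0.813.
p = a·p₁ + b·p₂ ≈ (0.005, -0.550, -0.835); φ = arcsin(p_z) ≈ -56.63°, λ = atan2(p_y, p_x) ≈ -89.48°.

≈ lat -57°, lon -89°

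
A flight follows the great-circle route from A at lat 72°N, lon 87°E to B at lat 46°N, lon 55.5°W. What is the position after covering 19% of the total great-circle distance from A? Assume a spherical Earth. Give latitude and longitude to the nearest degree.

The haversine formula gives a central angle δ ≈ 1.031 rad (59.1°) between the endpoints.
Interpolate at f = 0.19 with slerp weights a = sin((1−f)δ)/sin δ ≈ 0.864, b = sin(fδ)/sin δ ≈ 0.227.
p = a·p₁ + b·p₂ ≈ (0.103, 0.137, 0.985); φ = arcsin(p_z) ≈ 80.13°, λ = atan2(p_y, p_x) ≈ 52.95°.

≈ lat 80°N, lon 53°E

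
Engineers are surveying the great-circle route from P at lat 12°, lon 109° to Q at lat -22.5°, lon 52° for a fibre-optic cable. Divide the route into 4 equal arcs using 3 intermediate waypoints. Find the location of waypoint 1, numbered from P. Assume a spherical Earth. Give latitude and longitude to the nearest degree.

≈ lat 3°, lon 95°

Convert each endpoint to a unit vector on the sphere (x = cos φ cos λ, y = cos φ sin λ, z = sin φ).
The central angle between the endpoints is δ = arccos(p₁·p₂) ≈ 1.145 rad (65.6°).
Interpolate at f = 1/4 with slerp weights a = sin((1−f)δ)/sin δ ≈ 0.831, b = sin(fδ)/sin δ ≈ 0.310.
p = a·p₁ + b·p₂ ≈ (-0.088, 0.995, 0.054); φ = arcsin(p_z) ≈ 3.11°, λ = atan2(p_y, p_x) ≈ 95.08°.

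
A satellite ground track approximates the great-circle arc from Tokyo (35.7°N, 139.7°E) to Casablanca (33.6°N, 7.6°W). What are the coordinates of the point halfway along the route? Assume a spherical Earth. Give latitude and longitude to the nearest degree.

≈ (68°N, 64°E)

Convert each endpoint to a unit vector on the sphere (x = cos φ cos λ, y = cos φ sin λ, z = sin φ).
The central angle between the endpoints is δ = arccos(p₁·p₂) ≈ 1.820 rad (104.3°).
Interpolate at f = 1/2 with slerp weights a = sin((1−f)δ)/sin δ ≈ 0.814, b = sin(fδ)/sin δ ≈ 0.814.
p = a·p₁ + b·p₂ ≈ (0.168, 0.338, 0.926); φ = arcsin(p_z) ≈ 67.82°, λ = atan2(p_y, p_x) ≈ 63.58°.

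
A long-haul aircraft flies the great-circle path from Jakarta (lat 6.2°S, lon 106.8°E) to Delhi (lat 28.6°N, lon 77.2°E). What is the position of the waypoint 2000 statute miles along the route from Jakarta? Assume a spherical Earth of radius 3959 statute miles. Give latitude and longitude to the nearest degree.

≈ lat 17°N, lon 89°E

Write both endpoints as unit vectors p₁, p₂ with components (cos φ cos λ, cos φ sin λ, sin φ).
The central angle between the endpoints is δ = arccos(p₁·p₂) ≈ 0.785 rad (45.0°). The total great-circle distance is δ·R ≈ 0.785 × 3959 ≈ 3109 mi, so the target fraction is f = 2000/3109 ≈ 0.643.
Interpolate at f ≈ 0.643 with slerp weights a = sin((1−f)δ)/sin δ ≈ 0.391, b = sin(fδ)/sin δ ≈ 0.685.
p = a·p₁ + b·p₂ ≈ (0.021, 0.958, 0.285); φ = arcsin(p_z) ≈ 16.59°, λ = atan2(p_y, p_x) ≈ 88.76°.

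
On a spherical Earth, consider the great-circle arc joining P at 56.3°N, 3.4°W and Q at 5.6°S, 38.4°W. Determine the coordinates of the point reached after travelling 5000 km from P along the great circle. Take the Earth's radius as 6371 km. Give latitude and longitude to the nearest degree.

≈ 16°N, 30°W

The haversine formula gives a central angle δ ≈ 1.191 rad (68.2°) between the endpoints. The total great-circle distance is δ·R ≈ 1.191 × 6371 ≈ 7585 km, so the target fraction is f = 5000/7585 ≈ 0.659.
Interpolate at f ≈ 0.659 with slerp weights a = sin((1−f)δ)/sin δ ≈ 0.425, b = sin(fδ)/sin δ ≈ 0.761.
p = a·p₁ + b·p₂ ≈ (0.829, -0.484, 0.279); φ = arcsin(p_z) ≈ 16.22°, λ = atan2(p_y, p_x) ≈ -30.30°.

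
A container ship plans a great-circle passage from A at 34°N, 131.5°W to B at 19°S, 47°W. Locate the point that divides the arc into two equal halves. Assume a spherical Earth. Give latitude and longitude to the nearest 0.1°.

≈ 10.1°N, 85.8°W

Convert each endpoint to a unit vector on the sphere (x = cos φ cos λ, y = cos φ sin λ, z = sin φ).
The central angle between the endpoints is δ = arccos(p₁·p₂) ≈ 1.678 rad (96.1°).
Interpolate at f = 1/2 with slerp weights a = sin((1−f)δ)/sin δ ≈ 0.748, b = sin(fδ)/sin δ ≈ 0.748.
p = a·p₁ + b·p₂ ≈ (0.071, -0.982, 0.175); φ = arcsin(p_z) ≈ 10.07°, λ = atan2(p_y, p_x) ≈ -85.84°.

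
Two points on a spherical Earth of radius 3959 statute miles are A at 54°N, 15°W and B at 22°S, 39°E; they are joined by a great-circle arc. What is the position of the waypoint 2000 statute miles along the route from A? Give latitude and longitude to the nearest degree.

Write both endpoints as unit vectors p₁, p₂ with components (cos φ cos λ, cos φ sin λ, sin φ).
The central angle between the endpoints is δ = arccos(p₁·p₂) ≈ 1.554 rad (89.0°). The total great-circle distance is δ·R ≈ 1.554 × 3959 ≈ 6150 mi, so the target fraction is f = 2000/6150 ≈ 0.325.
Interpolate at f ≈ 0.325 with slerp weights a = sin((1−f)δ)/sin δ ≈ 0.867, b = sin(fδ)/sin δ ≈ 0.484.
p = a·p₁ + b·p₂ ≈ (0.841, 0.151, 0.520); φ = arcsin(p_z) ≈ 31.32°, λ = atan2(p_y, p_x) ≈ 10.15°.

≈ 31°N, 10°E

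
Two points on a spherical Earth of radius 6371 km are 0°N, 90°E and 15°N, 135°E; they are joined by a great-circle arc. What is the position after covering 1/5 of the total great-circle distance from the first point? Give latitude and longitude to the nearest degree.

≈ 3°N, 99°E

Write both endpoints as unit vectors p₁, p₂ with components (cos φ cos λ, cos φ sin λ, sin φ).
The central angle between the endpoints is δ = arccos(p₁·p₂) ≈ 0.819 rad (46.9°).
Interpolate at f = 1/5 with slerp weights a = sin((1−f)δ)/sin δ ≈ 0.834, b = sin(fδ)/sin δ ≈ 0.223.
p = a·p₁ + b·p₂ ≈ (-0.152, 0.987, 0.058); φ = arcsin(p_z) ≈ 3.31°, λ = atan2(p_y, p_x) ≈ 98.79°.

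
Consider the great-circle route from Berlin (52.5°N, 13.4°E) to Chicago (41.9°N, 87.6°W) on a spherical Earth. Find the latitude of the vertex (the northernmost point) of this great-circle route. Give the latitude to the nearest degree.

≈ 60°N

The great circle lies in the plane with unit normal n̂ = (p₁ × p₂)/|p₁ × p₂|.
Here n̂_z ≈ -0.496; the vertex latitude is φ_max = arccos|n̂_z| ≈ 60.2°.
Check via Clairaut: cos φ_max = |cos φ₁| · sin C = cos(52.5°)·sin(54.6°) ≈ 0.496, again giving ≈ 60.2°.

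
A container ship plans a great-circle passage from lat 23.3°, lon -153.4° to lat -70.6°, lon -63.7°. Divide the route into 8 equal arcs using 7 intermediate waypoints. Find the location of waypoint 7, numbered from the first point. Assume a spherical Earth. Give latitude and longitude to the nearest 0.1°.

≈ lat -64.6°, lon -97.6°

Convert each endpoint to a unit vector on the sphere (x = cos φ cos λ, y = cos φ sin λ, z = sin φ).
The central angle between the endpoints is δ = arccos(p₁·p₂) ≈ 1.951 rad (111.8°).
Interpolate at f = 7/8 with slerp weights a = sin((1−f)δ)/sin δ ≈ 0.260, b = sin(fδ)/sin δ ≈ 1.067.
p = a·p₁ + b·p₂ ≈ (-0.057, -0.425, -0.904); φ = arcsin(p_z) ≈ -64.63°, λ = atan2(p_y, p_x) ≈ -97.59°.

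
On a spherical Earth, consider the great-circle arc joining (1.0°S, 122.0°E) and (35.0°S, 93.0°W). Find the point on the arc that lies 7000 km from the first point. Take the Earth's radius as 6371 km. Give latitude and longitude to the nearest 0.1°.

From cos δ = sin φ₁ sin φ₂ + cos φ₁ cos φ₂ cos Δλ, the central angle is δ ≈ 2.293 rad (131.4°). The total great-circle distance is δ·R ≈ 2.293 × 6371 ≈ 14607 km, so the target fraction is f = 7000/14607 ≈ 0.479.
Interpolate at f ≈ 0.479 with slerp weights a = sin((1−f)δ)/sin δ ≈ 1.239, b = sin(fδ)/sin δ ≈ 1.187.
p = a·p₁ + b·p₂ ≈ (-0.707, 0.080, -0.702); φ = arcsin(p_z) ≈ -44.61°, λ = atan2(p_y, p_x) ≈ 173.56°.

≈ (44.6°S, 173.6°E)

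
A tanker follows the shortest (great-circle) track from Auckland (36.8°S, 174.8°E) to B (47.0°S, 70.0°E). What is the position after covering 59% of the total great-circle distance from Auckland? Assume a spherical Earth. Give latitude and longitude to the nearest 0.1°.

Write both endpoints as unit vectors p₁, p₂ with components (cos φ cos λ, cos φ sin λ, sin φ).
The central angle between the endpoints is δ = arccos(p₁·p₂) ≈ 1.268 rad (72.6°).
Interpolate at f = 0.59 with slerp weights a = sin((1−f)δ)/sin δ ≈ 0.520, b = sin(fδ)/sin δ ≈ 0.713.
p = a·p₁ + b·p₂ ≈ (-0.249, 0.494, -0.833); φ = arcsin(p_z) ≈ -56.39°, λ = atan2(p_y, p_x) ≈ 116.71°.

≈ (56.4°S, 116.7°E)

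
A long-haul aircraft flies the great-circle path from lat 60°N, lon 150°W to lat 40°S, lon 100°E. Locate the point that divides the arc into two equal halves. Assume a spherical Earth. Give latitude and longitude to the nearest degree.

≈ lat 16°N, lon 138°E

From cos δ = sin φ₁ sin φ₂ + cos φ₁ cos φ₂ cos Δλ, the central angle is δ ≈ 2.329 rad (133.4°).
Interpolate at f = 1/2 with slerp weights a = sin((1−f)δ)/sin δ ≈ 1.265, b = sin(fδ)/sin δ ≈ 1.265.
p = a·p₁ + b·p₂ ≈ (-0.716, 0.638, 0.282); φ = arcsin(p_z) ≈ 16.41°, λ = atan2(p_y, p_x) ≈ 138.30°.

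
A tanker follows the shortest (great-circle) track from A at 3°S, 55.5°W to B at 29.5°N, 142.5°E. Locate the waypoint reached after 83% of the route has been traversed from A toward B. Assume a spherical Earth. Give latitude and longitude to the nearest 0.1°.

Write both endpoints as unit vectors p₁, p₂ with components (cos φ cos λ, cos φ sin λ, sin φ).
The central angle between the endpoints is δ = arccos(p₁·p₂) ≈ 2.591 rad (148.5°).
Interpolate at f = 0.83 with slerp weights a = sin((1−f)δ)/sin δ ≈ 0.815, b = sin(fδ)/sin δ ≈ 1.600.
p = a·p₁ + b·p₂ ≈ (-0.643, 0.176, 0.745); φ = arcsin(p_z) ≈ 48.16°, λ = atan2(p_y, p_x) ≈ 164.66°.

≈ 48.2°N, 164.7°E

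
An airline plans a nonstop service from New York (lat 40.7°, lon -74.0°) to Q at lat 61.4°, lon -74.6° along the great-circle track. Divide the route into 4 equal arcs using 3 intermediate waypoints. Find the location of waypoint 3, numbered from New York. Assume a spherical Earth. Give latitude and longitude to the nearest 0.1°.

≈ lat 56.2°, lon -74.4°

Write both endpoints as unit vectors p₁, p₂ with components (cos φ cos λ, cos φ sin λ, sin φ).
The central angle between the endpoints is δ = arccos(p₁·p₂) ≈ 0.361 rad (20.7°).
Interpolate at f = 3/4 with slerp weights a = sin((1−f)δ)/sin δ ≈ 0.255, b = sin(fδ)/sin δ ≈ 0.757.
p = a·p₁ + b·p₂ ≈ (0.150, -0.535, 0.831); φ = arcsin(p_z) ≈ 56.23°, λ = atan2(p_y, p_x) ≈ -74.39°.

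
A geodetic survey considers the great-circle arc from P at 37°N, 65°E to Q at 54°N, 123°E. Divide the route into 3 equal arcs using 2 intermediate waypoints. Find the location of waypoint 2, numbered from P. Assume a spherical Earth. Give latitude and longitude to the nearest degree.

From cos δ = sin φ₁ sin φ₂ + cos φ₁ cos φ₂ cos Δλ, the central angle is δ ≈ 0.744 rad (42.6°).
Interpolate at f = 2/3 with slerp weights a = sin((1−f)δ)/sin δ ≈ 0.362, b = sin(fδ)/sin δ ≈ 0.703.
p = a·p₁ + b·p₂ ≈ (-0.103, 0.609, 0.787); φ = arcsin(p_z) ≈ 51.88°, λ = atan2(p_y, p_x) ≈ 99.57°.

≈ 52°N, 100°E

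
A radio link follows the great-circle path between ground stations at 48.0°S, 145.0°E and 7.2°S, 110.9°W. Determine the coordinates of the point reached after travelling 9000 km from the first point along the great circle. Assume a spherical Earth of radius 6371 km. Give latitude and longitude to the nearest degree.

Convert each endpoint to a unit vector on the sphere (x = cos φ cos λ, y = cos φ sin λ, z = sin φ).
The central angle between the endpoints is δ = arccos(p₁·p₂) ≈ 1.639 rad (93.9°). The total great-circle distance is δ·R ≈ 1.639 × 6371 ≈ 10445 km, so the target fraction is f = 9000/10445 ≈ 0.862.
Interpolate at f ≈ 0.862 with slerp weights a = sin((1−f)δ)/sin δ ≈ 0.225, b = sin(fδ)/sin δ ≈ 0.990.
p = a·p₁ + b·p₂ ≈ (-0.474, -0.831, -0.292); φ = arcsin(p_z) ≈ -16.95°, λ = atan2(p_y, p_x) ≈ -119.70°.

≈ 17°S, 120°W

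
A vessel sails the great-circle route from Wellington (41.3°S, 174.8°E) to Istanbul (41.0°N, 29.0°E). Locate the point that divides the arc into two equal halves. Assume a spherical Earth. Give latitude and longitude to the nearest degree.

Convert each endpoint to a unit vector on the sphere (x = cos φ cos λ, y = cos φ sin λ, z = sin φ).
The central angle between the endpoints is δ = arccos(p₁·p₂) ≈ 2.695 rad (154.4°).
Interpolate at f = 1/2 with slerp weights a = sin((1−f)δ)/sin δ ≈ 2.258, b = sin(fδ)/sin δ ≈ 2.258.
p = a·p₁ + b·p₂ ≈ (-0.199, 0.980, -0.009); φ = arcsin(p_z) ≈ -0.51°, λ = atan2(p_y, p_x) ≈ 101.47°.

≈ (1°S, 101°E)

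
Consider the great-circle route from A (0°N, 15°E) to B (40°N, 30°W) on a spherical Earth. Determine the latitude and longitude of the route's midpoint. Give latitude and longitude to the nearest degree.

≈ (21°N, 4°W)

The haversine formula gives a central angle δ ≈ 0.998 rad (57.2°) between the endpoints.
Interpolate at f = 1/2 with slerp weights a = sin((1−f)δ)/sin δ ≈ 0.569, b = sin(fδ)/sin δ ≈ 0.569.
p = a·p₁ + b·p₂ ≈ (0.928, -0.071, 0.366); φ = arcsin(p_z) ≈ 21.47°, λ = atan2(p_y, p_x) ≈ -4.36°.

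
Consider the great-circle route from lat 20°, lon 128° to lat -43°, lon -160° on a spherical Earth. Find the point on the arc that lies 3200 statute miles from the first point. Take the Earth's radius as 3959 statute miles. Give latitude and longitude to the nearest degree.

Write both endpoints as unit vectors p₁, p₂ with components (cos φ cos λ, cos φ sin λ, sin φ).
The central angle between the endpoints is δ = arccos(p₁·p₂) ≈ 1.592 rad (91.2°). The total great-circle distance is δ·R ≈ 1.592 × 3959 ≈ 6301 mi, so the target fraction is f = 3200/6301 ≈ 0.508.
Interpolate at f ≈ 0.508 with slerp weights a = sin((1−f)δ)/sin δ ≈ 0.706, b = sin(fδ)/sin δ ≈ 0.723.
p = a·p₁ + b·p₂ ≈ (-0.905, 0.342, -0.252); φ = arcsin(p_z) ≈ -14.59°, λ = atan2(p_y, p_x) ≈ 159.32°.

≈ lat -15°, lon 159°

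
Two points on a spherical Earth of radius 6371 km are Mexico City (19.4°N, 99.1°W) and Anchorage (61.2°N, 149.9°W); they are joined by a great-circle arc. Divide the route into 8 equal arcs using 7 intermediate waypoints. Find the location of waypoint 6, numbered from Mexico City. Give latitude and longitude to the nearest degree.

Convert each endpoint to a unit vector on the sphere (x = cos φ cos λ, y = cos φ sin λ, z = sin φ).
The central angle between the endpoints is δ = arccos(p₁·p₂) ≈ 0.954 rad (54.7°).
Interpolate at f = 6/8 with slerp weights a = sin((1−f)δ)/sin δ ≈ 0.290, b = sin(fδ)/sin δ ≈ 0.804.
p = a·p₁ + b·p₂ ≈ (-0.378, -0.464, 0.801); φ = arcsin(p_z) ≈ 53.22°, λ = atan2(p_y, p_x) ≈ -129.19°.

≈ 53°N, 129°W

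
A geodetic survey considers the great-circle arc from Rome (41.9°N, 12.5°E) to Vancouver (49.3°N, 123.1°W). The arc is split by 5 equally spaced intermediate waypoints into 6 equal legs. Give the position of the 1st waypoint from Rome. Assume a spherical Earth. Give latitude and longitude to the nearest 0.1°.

From cos δ = sin φ₁ sin φ₂ + cos φ₁ cos φ₂ cos Δλ, the central angle is δ ≈ 1.411 rad (80.8°).
Interpolate at f = 1/6 with slerp weights a = sin((1−f)δ)/sin δ ≈ 0.935, b = sin(fδ)/sin δ ≈ 0.236.
p = a·p₁ + b·p₂ ≈ (0.595, 0.022, 0.803); φ = arcsin(p_z) ≈ 53.44°, λ = atan2(p_y, p_x) ≈ 2.09°.

≈ 53.4°N, 2.1°E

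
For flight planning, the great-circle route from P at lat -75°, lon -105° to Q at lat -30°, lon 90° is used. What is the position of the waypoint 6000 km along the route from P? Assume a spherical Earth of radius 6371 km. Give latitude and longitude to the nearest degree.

The haversine formula gives a central angle δ ≈ 1.301 rad (74.5°) between the endpoints. The total great-circle distance is δ·R ≈ 1.301 × 6371 ≈ 8289 km, so the target fraction is f = 6000/8289 ≈ 0.724.
Interpolate at f ≈ 0.724 with slerp weights a = sin((1−f)δ)/sin δ ≈ 0.365, b = sin(fδ)/sin δ ≈ 0.839.
p = a·p₁ + b·p₂ ≈ (-0.024, 0.635, -0.772); φ = arcsin(p_z) ≈ -50.52°, λ = atan2(p_y, p_x) ≈ 92.20°.

≈ lat -51°, lon 92°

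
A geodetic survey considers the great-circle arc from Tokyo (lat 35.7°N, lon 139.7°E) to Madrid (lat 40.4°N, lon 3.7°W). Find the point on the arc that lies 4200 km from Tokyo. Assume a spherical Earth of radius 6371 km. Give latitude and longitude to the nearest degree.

≈ lat 65°N, lon 99°E

Convert each endpoint to a unit vector on the sphere (x = cos φ cos λ, y = cos φ sin λ, z = sin φ).
The central angle between the endpoints is δ = arccos(p₁·p₂) ≈ 1.689 rad (96.8°). The total great-circle distance is δ·R ≈ 1.689 × 6371 ≈ 10763 km, so the target fraction is f = 4200/10763 ≈ 0.390.
Interpolate at f ≈ 0.390 with slerp weights a = sin((1−f)δ)/sin δ ≈ 0.863, b = sin(fδ)/sin δ ≈ 0.617.
p = a·p₁ + b·p₂ ≈ (-0.066, 0.423, 0.904); φ = arcsin(p_z) ≈ 64.64°, λ = atan2(p_y, p_x) ≈ 98.86°.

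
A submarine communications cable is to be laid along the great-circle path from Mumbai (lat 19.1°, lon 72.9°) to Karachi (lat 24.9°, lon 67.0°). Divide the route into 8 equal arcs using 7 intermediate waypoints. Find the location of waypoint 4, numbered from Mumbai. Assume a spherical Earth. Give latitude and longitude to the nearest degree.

Convert each endpoint to a unit vector on the sphere (x = cos φ cos λ, y = cos φ sin λ, z = sin φ).
The central angle between the endpoints is δ = arccos(p₁·p₂) ≈ 0.139 rad (8.0°).
Interpolate at f = 4/8 with slerp weights a = sin((1−f)δ)/sin δ ≈ 0.501, b = sin(fδ)/sin δ ≈ 0.501.
p = a·p₁ + b·p₂ ≈ (0.317, 0.871, 0.375); φ = arcsin(p_z) ≈ 22.03°, λ = atan2(p_y, p_x) ≈ 70.01°.

≈ lat 22°, lon 70°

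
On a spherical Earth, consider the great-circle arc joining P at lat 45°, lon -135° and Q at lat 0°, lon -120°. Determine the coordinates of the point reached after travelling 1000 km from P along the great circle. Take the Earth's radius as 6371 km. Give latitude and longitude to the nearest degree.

≈ lat 37°, lon -131°

Convert each endpoint to a unit vector on the sphere (x = cos φ cos λ, y = cos φ sin λ, z = sin φ).
The central angle between the endpoints is δ = arccos(p₁·p₂) ≈ 0.819 rad (46.9°). The total great-circle distance is δ·R ≈ 0.819 × 6371 ≈ 5217 km, so the target fraction is f = 1000/5217 ≈ 0.192.
Interpolate at f ≈ 0.192 with slerp weights a = sin((1−f)δ)/sin δ ≈ 0.842, b = sin(fδ)/sin δ ≈ 0.214.
p = a·p₁ + b·p₂ ≈ (-0.528, -0.606, 0.595); φ = arcsin(p_z) ≈ 36.52°, λ = atan2(p_y, p_x) ≈ -131.05°.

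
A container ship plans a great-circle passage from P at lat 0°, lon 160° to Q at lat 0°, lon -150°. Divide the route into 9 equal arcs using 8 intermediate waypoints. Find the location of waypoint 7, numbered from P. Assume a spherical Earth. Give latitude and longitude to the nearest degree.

The haversine formula gives a central angle δ ≈ 0.873 rad (50.0°) between the endpoints.
Interpolate at f = 7/9 with slerp weights a = sin((1−f)δ)/sin δ ≈ 0.252, b = sin(fδ)/sin δ ≈ 0.820.
p = a·p₁ + b·p₂ ≈ (-0.946, -0.324, 0.000); φ = arcsin(p_z) ≈ 0.00°, λ = atan2(p_y, p_x) ≈ -161.11°.

≈ lat 0°, lon -161°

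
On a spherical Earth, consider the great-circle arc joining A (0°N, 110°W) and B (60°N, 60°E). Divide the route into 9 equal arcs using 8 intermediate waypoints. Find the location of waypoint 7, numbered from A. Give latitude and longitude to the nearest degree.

≈ (84°N, 7°E)

Write both endpoints as unit vectors p₁, p₂ with components (cos φ cos λ, cos φ sin λ, sin φ).
The central angle between the endpoints is δ = arccos(p₁·p₂) ≈ 2.086 rad (119.5°).
Interpolate at f = 7/9 with slerp weights a = sin((1−f)δ)/sin δ ≈ 0.514, b = sin(fδ)/sin δ ≈ 1.147.
p = a·p₁ + b·p₂ ≈ (0.111, 0.014, 0.994); φ = arcsin(p_z) ≈ 83.56°, λ = atan2(p_y, p_x) ≈ 7.27°.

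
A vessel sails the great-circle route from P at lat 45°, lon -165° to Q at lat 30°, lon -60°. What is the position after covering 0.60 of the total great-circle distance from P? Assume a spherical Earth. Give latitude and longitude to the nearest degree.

≈ lat 49°, lon -93°

The haversine formula gives a central angle δ ≈ 1.374 rad (78.8°) between the endpoints.
Interpolate at f = 0.60 with slerp weights a = sin((1−f)δ)/sin δ ≈ 0.533, b = sin(fδ)/sin δ ≈ 0.749.
p = a·p₁ + b·p₂ ≈ (-0.040, -0.659, 0.751); φ = arcsin(p_z) ≈ 48.68°, λ = atan2(p_y, p_x) ≈ -93.44°.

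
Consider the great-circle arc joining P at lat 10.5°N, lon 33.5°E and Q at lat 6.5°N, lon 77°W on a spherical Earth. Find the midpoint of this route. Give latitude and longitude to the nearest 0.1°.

From cos δ = sin φ₁ sin φ₂ + cos φ₁ cos φ₂ cos Δλ, the central angle is δ ≈ 1.898 rad (108.8°).
Interpolate at f = 1/2 with slerp weights a = sin((1−f)δ)/sin δ ≈ 0.858, b = sin(fδ)/sin δ ≈ 0.858.
p = a·p₁ + b·p₂ ≈ (0.896, -0.365, 0.254); φ = arcsin(p_z) ≈ 14.69°, λ = atan2(p_y, p_x) ≈ -22.18°.

≈ lat 14.7°N, lon 22.2°W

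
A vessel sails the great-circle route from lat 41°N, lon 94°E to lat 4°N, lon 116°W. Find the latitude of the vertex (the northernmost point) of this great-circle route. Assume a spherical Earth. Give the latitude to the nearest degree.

≈ 62°N

The great circle lies in the plane with unit normal n̂ = (p₁ × p₂)/|p₁ × p₂|.
Here n̂_z ≈ +0.473; the vertex latitude is φ_max = arccos|n̂_z| ≈ 61.7°.
Check via Clairaut: cos φ_max = |cos φ₁| · sin C = cos(41.0°)·sin(38.8°) ≈ 0.473, again giving ≈ 61.7°.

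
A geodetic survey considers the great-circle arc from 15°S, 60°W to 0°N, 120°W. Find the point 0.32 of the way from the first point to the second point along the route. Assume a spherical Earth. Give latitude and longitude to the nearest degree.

≈ 11°S, 80°W

Write both endpoints as unit vectors p₁, p₂ with components (cos φ cos λ, cos φ sin λ, sin φ).
The central angle between the endpoints is δ = arccos(p₁·p₂) ≈ 1.067 rad (61.1°).
Interpolate at f = 0.32 with slerp weights a = sin((1−f)δ)/sin δ ≈ 0.758, b = sin(fδ)/sin δ ≈ 0.382.
p = a·p₁ + b·p₂ ≈ (0.175, -0.965, -0.196); φ = arcsin(p_z) ≈ -11.31°, λ = atan2(p_y, p_x) ≈ -79.73°.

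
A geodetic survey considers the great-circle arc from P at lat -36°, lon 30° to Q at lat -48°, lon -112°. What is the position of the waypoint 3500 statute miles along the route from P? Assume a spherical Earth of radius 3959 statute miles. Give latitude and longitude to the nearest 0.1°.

Convert each endpoint to a unit vector on the sphere (x = cos φ cos λ, y = cos φ sin λ, z = sin φ).
The central angle between the endpoints is δ = arccos(p₁·p₂) ≈ 1.561 rad (89.4°). The total great-circle distance is δ·R ≈ 1.561 × 3959 ≈ 6178 mi, so the target fraction is f = 3500/6178 ≈ 0.567.
Interpolate at f ≈ 0.567 with slerp weights a = sin((1−f)δ)/sin δ ≈ 0.626, b = sin(fδ)/sin δ ≈ 0.773.
p = a·p₁ + b·p₂ ≈ (0.245, -0.227, -0.943); φ = arcsin(p_z) ≈ -70.52°, λ = atan2(p_y, p_x) ≈ -42.78°.

≈ lat -70.5°, lon -42.8°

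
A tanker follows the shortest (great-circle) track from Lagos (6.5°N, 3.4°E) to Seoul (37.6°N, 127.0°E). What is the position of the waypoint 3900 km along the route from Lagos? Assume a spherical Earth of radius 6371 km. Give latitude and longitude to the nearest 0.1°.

≈ 29.7°N, 31.4°E

Write both endpoints as unit vectors p₁, p₂ with components (cos φ cos λ, cos φ sin λ, sin φ).
The central angle between the endpoints is δ = arccos(p₁·p₂) ≈ 1.946 rad (111.5°). The total great-circle distance is δ·R ≈ 1.946 × 6371 ≈ 12399 km, so the target fraction is f = 3900/12399 ≈ 0.315.
Interpolate at f ≈ 0.315 with slerp weights a = sin((1−f)δ)/sin δ ≈ 1.045, b = sin(fδ)/sin δ ≈ 0.618.
p = a·p₁ + b·p₂ ≈ (0.742, 0.452, 0.495); φ = arcsin(p_z) ≈ 29.68°, λ = atan2(p_y, p_x) ≈ 31.38°.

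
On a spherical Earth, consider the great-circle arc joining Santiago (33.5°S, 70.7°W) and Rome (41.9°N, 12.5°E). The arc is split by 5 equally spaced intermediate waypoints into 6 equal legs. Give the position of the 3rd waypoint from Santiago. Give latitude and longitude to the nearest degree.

≈ 6°N, 32°W

From cos δ = sin φ₁ sin φ₂ + cos φ₁ cos φ₂ cos Δλ, the central angle is δ ≈ 1.870 rad (107.2°).
Interpolate at f = 3/6 with slerp weights a = sin((1−f)δ)/sin δ ≈ 0.842, b = sin(fδ)/sin δ ≈ 0.842.
p = a·p₁ + b·p₂ ≈ (0.844, -0.527, 0.098); φ = arcsin(p_z) ≈ 5.60°, λ = atan2(p_y, p_x) ≈ -31.98°.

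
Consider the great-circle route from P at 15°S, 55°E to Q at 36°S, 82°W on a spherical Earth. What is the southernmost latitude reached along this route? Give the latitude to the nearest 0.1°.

The great circle lies in the plane with unit normal n̂ = (p₁ × p₂)/|p₁ × p₂|.
Here n̂_z ≈ -0.587; the vertex latitude is φ_max = arccos|n̂_z| ≈ 54.1°.
Check via Clairaut: cos φ_max = |cos φ₁| · sin C = cos(15.0°)·sin(142.6°) ≈ 0.587, again giving ≈ 54.1°.

≈ 54.1°S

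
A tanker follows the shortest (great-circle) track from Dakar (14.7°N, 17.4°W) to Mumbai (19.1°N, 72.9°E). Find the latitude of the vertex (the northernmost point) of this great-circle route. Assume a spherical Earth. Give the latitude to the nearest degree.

The great circle lies in the plane with unit normal n̂ = (p₁ × p₂)/|p₁ × p₂|.
Here n̂_z ≈ +0.917; the vertex latitude is φ_max = arccos|n̂_z| ≈ 23.5°.
Check via Clairaut: cos φ_max = |cos φ₁| · sin C = cos(14.7°)·sin(71.4°) ≈ 0.917, again giving ≈ 23.5°.

≈ 24°N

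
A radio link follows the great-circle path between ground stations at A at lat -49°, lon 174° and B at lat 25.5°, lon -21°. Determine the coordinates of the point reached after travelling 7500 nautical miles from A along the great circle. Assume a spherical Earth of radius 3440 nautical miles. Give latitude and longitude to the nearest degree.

Convert each endpoint to a unit vector on the sphere (x = cos φ cos λ, y = cos φ sin λ, z = sin φ).
The central angle between the endpoints is δ = arccos(p₁·p₂) ≈ 2.683 rad (153.8°). The total great-circle distance is δ·R ≈ 2.683 × 3440 ≈ 9231 nmi, so the target fraction is f = 7500/9231 ≈ 0.812.
Interpolate at f ≈ 0.812 with slerp weights a = sin((1−f)δ)/sin δ ≈ 1.090, b = sin(fδ)/sin δ ≈ 1.854.
p = a·p₁ + b·p₂ ≈ (0.851, -0.525, -0.025); φ = arcsin(p_z) ≈ -1.42°, λ = atan2(p_y, p_x) ≈ -31.67°.

≈ lat -1°, lon -32°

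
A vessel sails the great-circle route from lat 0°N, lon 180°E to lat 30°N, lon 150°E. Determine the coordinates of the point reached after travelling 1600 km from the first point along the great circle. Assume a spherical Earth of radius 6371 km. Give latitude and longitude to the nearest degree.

≈ lat 11°N, lon 170°E

Convert each endpoint to a unit vector on the sphere (x = cos φ cos λ, y = cos φ sin λ, z = sin φ).
The central angle between the endpoints is δ = arccos(p₁·p₂) ≈ 0.723 rad (41.4°). The total great-circle distance is δ·R ≈ 0.723 × 6371 ≈ 4605 km, so the target fraction is f = 1600/4605 ≈ 0.347.
Interpolate at f ≈ 0.347 with slerp weights a = sin((1−f)δ)/sin δ ≈ 0.687, b = sin(fδ)/sin δ ≈ 0.376.
p = a·p₁ + b·p₂ ≈ (-0.969, 0.163, 0.188); φ = arcsin(p_z) ≈ 10.83°, λ = atan2(p_y, p_x) ≈ 170.47°.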